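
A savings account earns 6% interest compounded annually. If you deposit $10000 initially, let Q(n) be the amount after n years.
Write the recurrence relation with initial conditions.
Each year the balance grows by 6%, i.e. is multiplied by 1 + 6/100 = 1.06, so Q(n) = 1.06 × Q(n-1). The initial deposit gives Q(0) = 10000.
Unrolling gives the closed form Q(n) = 10000 × (1.06)ⁿ.

Q(n) = 1.06 × Q(n-1), Q(0) = 10000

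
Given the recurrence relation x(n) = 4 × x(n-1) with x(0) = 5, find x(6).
Computing step by step:
x(0) = 5
x(1) = 4 × 5 = 20
x(2) = 4 × 20 = 80
x(3) = 4 × 80 = 320
x(4) = 4 × 320 = 1280
x(5) = 4 × 1280 = 5120
x(6) = 4 × 5120 = 20480

20480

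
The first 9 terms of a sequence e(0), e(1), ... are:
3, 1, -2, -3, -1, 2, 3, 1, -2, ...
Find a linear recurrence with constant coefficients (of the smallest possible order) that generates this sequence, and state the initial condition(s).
Look for the lowest-order linear relation among consecutive terms.
Observation: e(n) - 1·e(n-1) - (-1)·e(n-2) = 0 holds for the shown terms, and no order-1 relation e(n) = α·e(n-1) + β fits.
Check at n=3: 1·-2 + (-1)·1 = -3. ✓

e(n) = e(n-1) - e(n-2), e(0) = 3, e(1) = 1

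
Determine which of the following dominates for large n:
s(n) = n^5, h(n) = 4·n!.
Comparing growth rates:
Growth-rate hierarchy: log n ≺ any polynomial ≺ any exponential cⁿ (c>1) ≺ n! ≺ nⁿ.
factorial dominates polynomial degree 5 asymptotically.

h(n) grows faster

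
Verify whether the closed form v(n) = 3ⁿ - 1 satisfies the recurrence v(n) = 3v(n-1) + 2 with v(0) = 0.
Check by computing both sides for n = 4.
From the recurrence with v(0) = 0:
  v(0) = 0, v(1) = 2, v(2) = 8, v(3) = 26, v(4) = 80
  so the recurrence gives v(4) = 80.
From the proposed closed form v(n) = 3ⁿ - 1:
  v(4) = 80.
Both sides give 80 at n = 4, and the initial condition(s) match, so the closed form is consistent.

Yes, the closed form is correct.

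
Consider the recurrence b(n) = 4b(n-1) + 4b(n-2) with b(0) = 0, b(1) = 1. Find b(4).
Computing the sequence terms:
0, 1, 4, 20, 96

96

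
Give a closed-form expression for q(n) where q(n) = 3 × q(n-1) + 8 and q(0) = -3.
Recurrence: q(n) = 3 × q(n-1) + 8, initial: q(0) = -3.
Try q(n) = A·3ⁿ + C. Substituting: A·3ⁿ + C = 3(A·3ⁿ⁻¹ + C) + 8 = A·3ⁿ + 3C + 8, so C = 3C + 8, giving C = -4. Then q(0) = A - 4 = -3 gives A = 1.

q(n) = 3ⁿ - 4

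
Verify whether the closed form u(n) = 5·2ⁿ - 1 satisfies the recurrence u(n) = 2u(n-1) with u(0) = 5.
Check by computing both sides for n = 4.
From the recurrence with u(0) = 5:
  u(0) = 5, u(1) = 10, u(2) = 20, u(3) = 40, u(4) = 80
  so the recurrence gives u(4) = 80.
From the proposed closed form u(n) = 5·2ⁿ - 1:
  u(4) = 79.
The recurrence gives 80 but the closed form gives 79, so the closed form does not satisfy the recurrence.

No, the closed form is incorrect.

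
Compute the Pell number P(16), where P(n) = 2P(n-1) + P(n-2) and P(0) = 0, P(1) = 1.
Computing the sequence terms:
0, 1, 2, 5, 12, 29, 70, 169, 408, 985, 2378, 5741, 13860, 33461, 80782, 195025, 470832

470832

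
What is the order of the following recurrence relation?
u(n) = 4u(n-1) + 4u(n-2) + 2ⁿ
The order is the largest lag k for which u(n-k) appears. Here the deepest term is u(n-2) (the 2ⁿ term is non-homogeneous and does not affect the order), so the order is 2.

Order 2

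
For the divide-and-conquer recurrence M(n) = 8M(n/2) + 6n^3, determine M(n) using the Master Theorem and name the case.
Master Theorem template: M(n) = a·M(n/b) + f(n).
Here: a=8, b=2, f(n)=6n^3
Compute log_b(a) = log_2(8) = 3.
f(n) = 6n^3 = Θ(n^3). Case 2: M(n) = Θ(n^3 log n).

Case 2: M(n) = Θ(n^3 log n)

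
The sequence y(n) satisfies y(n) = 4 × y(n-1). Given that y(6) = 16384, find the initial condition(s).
In general y(n) = 4ⁿ · y(0). At n = 6: y(0) = y(6) / 4^6 = 16384 / 4096 = 4.

y(0) = 4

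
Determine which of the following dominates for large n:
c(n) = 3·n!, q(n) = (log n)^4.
Comparing growth rates:
Growth-rate hierarchy: log n ≺ any polynomial ≺ any exponential cⁿ (c>1) ≺ n! ≺ nⁿ.
factorial dominates polylogarithmic (log n)^4 asymptotically.

c(n) grows faster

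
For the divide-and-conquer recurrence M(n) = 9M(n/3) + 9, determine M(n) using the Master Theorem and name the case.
Master Theorem template: M(n) = a·M(n/b) + f(n).
Here: a=9, b=3, f(n)=9
Compute log_b(a) = log_3(9) = 2.
f(n) = 9 = O(n^(2-ε)) with ε = 2. Case 1: M(n) = Θ(n^log_b(a)) = Θ(n^2).

Case 1: M(n) = Θ(n^2)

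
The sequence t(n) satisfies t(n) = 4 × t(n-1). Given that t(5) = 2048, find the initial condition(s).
In general t(n) = 4ⁿ · t(0). At n = 5: t(0) = t(5) / 4^5 = 2048 / 1024 = 2.

t(0) = 2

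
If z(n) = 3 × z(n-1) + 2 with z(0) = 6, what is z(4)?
Computing step by step:
z(0) = 6
z(1) = 3 × 6 + 2 = 20
z(2) = 3 × 20 + 2 = 62
z(3) = 3 × 62 + 2 = 188
z(4) = 3 × 188 + 2 = 566

566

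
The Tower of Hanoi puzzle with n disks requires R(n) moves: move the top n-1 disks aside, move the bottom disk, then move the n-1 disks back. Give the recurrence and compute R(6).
Moving n disks = move the top n-1 disks aside (R(n-1) moves) + move the largest disk (1 move) + move the n-1 disks back on top (R(n-1) moves), so R(n) = 2R(n-1) + 1, with R(1) = 1 (a single disk takes one move).
First terms: 1, 3, 7, 15, 31, 63, … — each is one less than a power of 2. Indeed R(n) + 1 = 2(R(n-1) + 1) with R(1) + 1 = 2, so R(n) + 1 = 2ⁿ and R(n) = 2ⁿ - 1.
Hence R(6) = 2^6 - 1 = 64 - 1 = 63.

R(n) = 2R(n-1) + 1, R(1) = 1; R(6) = 63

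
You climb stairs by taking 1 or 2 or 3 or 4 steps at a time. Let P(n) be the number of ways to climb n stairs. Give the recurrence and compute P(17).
Condition on the size of the last step (1 to 4): before it there were n-1, …, n-4 stairs climbed, and these cases are disjoint, so P(n) = P(n-1) + P(n-2) + P(n-3) + P(n-4) (order-4 linear recurrence).
Initial conditions by direct count (compositions of i into parts ≤ 4): P(1) = 1; P(2) = 2; P(3) = 4; P(4) = 8.
Iterating the recurrence: P(5) = 15, P(6) = 29, P(7) = 56, P(8) = 108, P(9) = 208, P(10) = 401, P(11) = 773, P(12) = 1490, P(13) = 2872, P(14) = 5536, P(15) = 10671, P(16) = 20569, P(17) = 39648.

P(n) = P(n-1) + P(n-2) + P(n-3) + P(n-4), P(1) = 1, P(2) = 2, P(3) = 4, P(4) = 8; P(17) = 39648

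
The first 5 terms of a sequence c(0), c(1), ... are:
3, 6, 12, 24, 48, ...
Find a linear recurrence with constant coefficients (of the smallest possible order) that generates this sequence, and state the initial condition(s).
Look for the lowest-order linear relation among consecutive terms.
Observation: each term is 2× the previous.
Check at n=2: 2·6 = 12. ✓

c(n) = 2 × c(n-1), c(0) = 3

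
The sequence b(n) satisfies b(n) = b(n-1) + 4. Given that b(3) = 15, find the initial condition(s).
b(3) = b(0) + 3·4, so b(0) = 15 - 12 = 3.

b(0) = 3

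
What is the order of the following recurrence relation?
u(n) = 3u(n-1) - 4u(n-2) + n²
The order is the largest lag k for which u(n-k) appears. Here the deepest term is u(n-2) (the n² term is non-homogeneous and does not affect the order), so the order is 2.

Order 2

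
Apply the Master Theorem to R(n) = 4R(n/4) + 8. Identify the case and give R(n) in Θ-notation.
Master Theorem template: R(n) = a·R(n/b) + f(n).
Here: a=4, b=4, f(n)=8
Compute log_b(a) = log_4(4) = 1.
f(n) = 8 = O(n^(1-ε)) with ε = 1. Case 1: R(n) = Θ(n^log_b(a)) = Θ(n).

Case 1: R(n) = Θ(n)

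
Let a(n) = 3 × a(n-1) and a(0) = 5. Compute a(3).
Computing step by step:
a(0) = 5
a(1) = 3 × 5 = 15
a(2) = 3 × 15 = 45
a(3) = 3 × 45 = 135

135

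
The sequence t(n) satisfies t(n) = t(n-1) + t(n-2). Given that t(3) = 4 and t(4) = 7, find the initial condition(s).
Work backwards using t(k) = t(k+2) - t(k+1):
t(2) = t(4) - t(3) = 7 - 4 = 3
t(1) = t(3) - t(2) = 4 - 3 = 1
t(0) = t(2) - t(1) = 3 - 1 = 2

t(0) = 2, t(1) = 1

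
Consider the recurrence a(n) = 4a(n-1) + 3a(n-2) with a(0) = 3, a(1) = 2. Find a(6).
Computing the sequence terms:
3, 2, 17, 74, 347, 1610, 7481

7481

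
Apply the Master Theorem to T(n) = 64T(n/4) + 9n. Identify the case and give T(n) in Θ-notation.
Master Theorem template: T(n) = a·T(n/b) + f(n).
Here: a=64, b=4, f(n)=9n
Compute log_b(a) = log_4(64) = 3.
f(n) = 9n = O(n^(3-ε)) with ε = 2. Case 1: T(n) = Θ(n^log_b(a)) = Θ(n^3).

Case 1: T(n) = Θ(n^3)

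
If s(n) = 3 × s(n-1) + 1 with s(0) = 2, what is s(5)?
Computing step by step:
s(0) = 2
s(1) = 3 × 2 + 1 = 7
s(2) = 3 × 7 + 1 = 22
s(3) = 3 × 22 + 1 = 67
s(4) = 3 × 67 + 1 = 202
s(5) = 3 × 202 + 1 = 607

607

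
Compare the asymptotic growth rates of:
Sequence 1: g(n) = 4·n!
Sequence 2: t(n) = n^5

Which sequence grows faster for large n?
Comparing growth rates:
Growth-rate hierarchy: log n ≺ any polynomial ≺ any exponential cⁿ (c>1) ≺ n! ≺ nⁿ.
factorial dominates polynomial degree 5 asymptotically.

g(n) grows faster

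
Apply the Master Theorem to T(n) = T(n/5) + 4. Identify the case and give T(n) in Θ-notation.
Master Theorem template: T(n) = a·T(n/b) + f(n).
Here: a=1, b=5, f(n)=4
Compute log_b(a) = log_5(1) = 0.
f(n) = 4 = Θ(1). Case 2: T(n) = Θ(log n).

Case 2: T(n) = Θ(log n)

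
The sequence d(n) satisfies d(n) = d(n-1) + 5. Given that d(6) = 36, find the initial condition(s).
d(6) = d(0) + 6·5, so d(0) = 36 - 30 = 6.

d(0) = 6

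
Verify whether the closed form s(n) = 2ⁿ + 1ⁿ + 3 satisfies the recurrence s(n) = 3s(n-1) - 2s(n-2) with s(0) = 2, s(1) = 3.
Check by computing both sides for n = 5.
From the recurrence with s(0) = 2, s(1) = 3:
  s(0) = 2, s(1) = 3, s(2) = 5, s(3) = 9, s(4) = 17, s(5) = 33
  so the recurrence gives s(5) = 33.
From the proposed closed form s(n) = 2ⁿ + 1ⁿ + 3:
  s(5) = 36.
The recurrence gives 33 but the closed form gives 36, so the closed form does not satisfy the recurrence.

No, the closed form is incorrect.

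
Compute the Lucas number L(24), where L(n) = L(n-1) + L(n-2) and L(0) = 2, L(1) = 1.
Computing the sequence terms:
2, 1, 3, 4, 7, 11, 18, 29, 47, 76, 123, 199, 322, 521, 843, 1364, 2207, 3571, 5778, 9349, 15127, 24476, 39603, 64079, 103682

103682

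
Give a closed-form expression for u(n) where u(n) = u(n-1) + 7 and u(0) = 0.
Recurrence: u(n) = u(n-1) + 7, initial: u(0) = 0.
Each step adds 7, so u(n) = u(0) + 7n = 7n.

u(n) = 7n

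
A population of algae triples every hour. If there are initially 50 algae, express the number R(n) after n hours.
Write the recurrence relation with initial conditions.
Each hour multiplies the count by 3, so the count after n hours depends only on the count after n-1 hours: R(n) = 3 × R(n-1). The starting count gives R(0) = 50.
Unrolling n times gives the closed form R(n) = 50 × 3ⁿ.

R(n) = 3 × R(n-1), R(0) = 50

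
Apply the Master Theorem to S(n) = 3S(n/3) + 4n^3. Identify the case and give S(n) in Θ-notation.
Master Theorem template: S(n) = a·S(n/b) + f(n).
Here: a=3, b=3, f(n)=4n^3
Compute log_b(a) = log_3(3) = 1.
f(n) = 4n^3 = Ω(n^(1+ε)) with ε = 2, and the regularity condition holds (a·f(n/b) = (a/b^3)·f(n) with a/b^3 = 3^-2 < 1). Case 3: S(n) = Θ(f(n)) = Θ(n^3).

Case 3: S(n) = Θ(n^3)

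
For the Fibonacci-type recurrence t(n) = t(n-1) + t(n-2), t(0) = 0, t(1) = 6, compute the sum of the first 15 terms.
Computing the sequence terms: 0, 6, 6, 12, 18, 30, 48, 78, 126, 204, 330, 534, 864, 1398, 2262
Adding these values together:

5916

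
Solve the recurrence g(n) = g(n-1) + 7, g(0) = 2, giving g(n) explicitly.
Recurrence: g(n) = g(n-1) + 7, initial: g(0) = 2.
Each step adds 7, so g(n) = g(0) + 7n = 7n + 2.

g(n) = 7n + 2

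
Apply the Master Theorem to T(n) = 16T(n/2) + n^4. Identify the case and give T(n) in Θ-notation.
Master Theorem template: T(n) = a·T(n/b) + f(n).
Here: a=16, b=2, f(n)=n^4
Compute log_b(a) = log_2(16) = 4.
f(n) = n^4 = Θ(n^4). Case 2: T(n) = Θ(n^4 log n).

Case 2: T(n) = Θ(n^4 log n)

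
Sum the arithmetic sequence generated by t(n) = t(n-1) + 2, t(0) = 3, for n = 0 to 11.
Computing the sequence terms: 3, 5, 7, 9, 11, 13, 15, 17, 19, 21, 23, 25
Adding these values together:

168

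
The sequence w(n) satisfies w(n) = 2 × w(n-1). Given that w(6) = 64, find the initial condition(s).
In general w(n) = 2ⁿ · w(0). At n = 6: w(0) = w(6) / 2^6 = 64 / 64 = 1.

w(0) = 1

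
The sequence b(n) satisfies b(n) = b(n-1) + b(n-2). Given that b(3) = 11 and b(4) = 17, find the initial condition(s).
Work backwards using b(k) = b(k+2) - b(k+1):
b(2) = b(4) - b(3) = 17 - 11 = 6
b(1) = b(3) - b(2) = 11 - 6 = 5
b(0) = b(2) - b(1) = 6 - 5 = 1

b(0) = 1, b(1) = 5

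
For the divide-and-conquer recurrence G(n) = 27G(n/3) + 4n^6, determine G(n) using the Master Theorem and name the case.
Master Theorem template: G(n) = a·G(n/b) + f(n).
Here: a=27, b=3, f(n)=4n^6
Compute log_b(a) = log_3(27) = 3.
f(n) = 4n^6 = Ω(n^(3+ε)) with ε = 3, and the regularity condition holds (a·f(n/b) = (a/b^6)·f(n) with a/b^6 = 3^-3 < 1). Case 3: G(n) = Θ(f(n)) = Θ(n^6).

Case 3: G(n) = Θ(n^6)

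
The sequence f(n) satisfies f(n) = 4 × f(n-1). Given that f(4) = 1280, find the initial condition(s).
In general f(n) = 4ⁿ · f(0). At n = 4: f(0) = f(4) / 4^4 = 1280 / 256 = 5.

f(0) = 5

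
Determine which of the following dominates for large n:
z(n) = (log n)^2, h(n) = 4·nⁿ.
Comparing growth rates:
Growth-rate hierarchy: log n ≺ any polynomial ≺ any exponential cⁿ (c>1) ≺ n! ≺ nⁿ.
super-exponential nⁿ dominates polylogarithmic (log n)^2 asymptotically.

h(n) grows faster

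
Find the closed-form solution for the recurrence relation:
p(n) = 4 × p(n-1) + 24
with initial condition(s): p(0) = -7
Recurrence: p(n) = 4 × p(n-1) + 24, initial: p(0) = -7.
Try p(n) = A·4ⁿ + C. Substituting: A·4ⁿ + C = 4(A·4ⁿ⁻¹ + C) + 24 = A·4ⁿ + 4C + 24, so C = 4C + 24, giving C = -8. Then p(0) = A - 8 = -7 gives A = 1.

p(n) = 4ⁿ - 8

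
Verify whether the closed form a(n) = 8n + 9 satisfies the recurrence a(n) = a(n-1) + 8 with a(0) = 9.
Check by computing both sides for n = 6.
From the recurrence with a(0) = 9:
  a(0) = 9, a(1) = 17, a(2) = 25, a(3) = 33, a(4) = 41, a(5) = 49, a(6) = 57
  so the recurrence gives a(6) = 57.
From the proposed closed form a(n) = 8n + 9:
  a(6) = 57.
Both sides give 57 at n = 6, and the initial condition(s) match, so the closed form is consistent.

Yes, the closed form is correct.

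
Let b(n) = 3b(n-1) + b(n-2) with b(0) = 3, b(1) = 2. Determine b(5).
Computing the sequence terms:
3, 2, 9, 29, 96, 317

317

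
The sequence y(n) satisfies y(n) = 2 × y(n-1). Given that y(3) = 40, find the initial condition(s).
In general y(n) = 2ⁿ · y(0). At n = 3: y(0) = y(3) / 2^3 = 40 / 8 = 5.

y(0) = 5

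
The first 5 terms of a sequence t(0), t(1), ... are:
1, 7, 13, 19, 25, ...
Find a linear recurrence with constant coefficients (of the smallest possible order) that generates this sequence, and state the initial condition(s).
Look for the lowest-order linear relation among consecutive terms.
Observation: consecutive differences are constant (= 6).
Check at n=2: 1·7 + 6 = 13. ✓

t(n) = t(n-1) + 6, t(0) = 1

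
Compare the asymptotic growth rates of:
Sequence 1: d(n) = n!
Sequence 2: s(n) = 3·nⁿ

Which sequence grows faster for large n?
Comparing growth rates:
Growth-rate hierarchy: log n ≺ any polynomial ≺ any exponential cⁿ (c>1) ≺ n! ≺ nⁿ.
super-exponential nⁿ dominates factorial asymptotically.

s(n) grows faster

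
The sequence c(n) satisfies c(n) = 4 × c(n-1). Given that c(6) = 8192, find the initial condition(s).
In general c(n) = 4ⁿ · c(0). At n = 6: c(0) = c(6) / 4^6 = 8192 / 4096 = 2.

c(0) = 2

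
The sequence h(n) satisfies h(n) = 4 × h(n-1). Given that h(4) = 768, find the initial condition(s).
In general h(n) = 4ⁿ · h(0). At n = 4: h(0) = h(4) / 4^4 = 768 / 256 = 3.

h(0) = 3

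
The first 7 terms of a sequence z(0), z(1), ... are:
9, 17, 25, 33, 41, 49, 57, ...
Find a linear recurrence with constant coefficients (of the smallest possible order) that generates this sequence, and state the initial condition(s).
Look for the lowest-order linear relation among consecutive terms.
Observation: consecutive differences are constant (= 8).
Check at n=2: 1·17 + 8 = 25. ✓

z(n) = z(n-1) + 8, z(0) = 9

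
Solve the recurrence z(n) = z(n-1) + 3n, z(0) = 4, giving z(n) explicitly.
Recurrence: z(n) = z(n-1) + 3n, initial: z(0) = 4.
Telescoping: z(n) = z(0) + 3·Σᵢ₌₁ⁿ i = 4 + 3·n(n+1)/2.

z(n) = 3·n(n+1)/2 + 4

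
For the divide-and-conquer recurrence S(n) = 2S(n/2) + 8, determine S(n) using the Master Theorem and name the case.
Master Theorem template: S(n) = a·S(n/b) + f(n).
Here: a=2, b=2, f(n)=8
Compute log_b(a) = log_2(2) = 1.
f(n) = 8 = O(n^(1-ε)) with ε = 1. Case 1: S(n) = Θ(n^log_b(a)) = Θ(n).

Case 1: S(n) = Θ(n)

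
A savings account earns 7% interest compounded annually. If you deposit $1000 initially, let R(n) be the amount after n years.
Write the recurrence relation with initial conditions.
Each year the balance grows by 7%, i.e. is multiplied by 1 + 7/100 = 1.07, so R(n) = 1.07 × R(n-1). The initial deposit gives R(0) = 1000.
Unrolling gives the closed form R(n) = 1000 × (1.07)ⁿ.

R(n) = 1.07 × R(n-1), R(0) = 1000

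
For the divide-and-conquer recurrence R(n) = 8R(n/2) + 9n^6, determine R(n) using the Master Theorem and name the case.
Master Theorem template: R(n) = a·R(n/b) + f(n).
Here: a=8, b=2, f(n)=9n^6
Compute log_b(a) = log_2(8) = 3.
f(n) = 9n^6 = Ω(n^(3+ε)) with ε = 3, and the regularity condition holds (a·f(n/b) = (a/b^6)·f(n) with a/b^6 = 2^-3 < 1). Case 3: R(n) = Θ(f(n)) = Θ(n^6).

Case 3: R(n) = Θ(n^6)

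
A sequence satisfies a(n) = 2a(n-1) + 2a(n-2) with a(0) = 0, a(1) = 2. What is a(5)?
Computing the sequence terms:
0, 2, 4, 12, 32, 88

88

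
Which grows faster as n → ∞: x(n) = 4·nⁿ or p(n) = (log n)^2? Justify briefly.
Comparing growth rates:
Growth-rate hierarchy: log n ≺ any polynomial ≺ any exponential cⁿ (c>1) ≺ n! ≺ nⁿ.
super-exponential nⁿ dominates polylogarithmic (log n)^2 asymptotically.

x(n) grows faster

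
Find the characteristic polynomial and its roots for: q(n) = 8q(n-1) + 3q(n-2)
Substitute q(n) = rⁿ and divide through by rⁿ⁻²: r² - 8r - 3 = 0
Discriminant: 8² + 4·3 = 76, not a perfect square, so by the quadratic formula r = (8 ± √76)/2.
General solution: q(n) = A·r₁ⁿ + B·r₂ⁿ where r₁,r₂ = (8 ± √76)/2

Characteristic: r² - 8r - 3 = 0, Roots: r = (8 ± √76)/2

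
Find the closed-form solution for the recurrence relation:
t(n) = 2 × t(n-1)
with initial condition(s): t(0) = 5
Recurrence: t(n) = 2 × t(n-1), initial: t(0) = 5.
Each term is 2 times the previous, so this is geometric with ratio 2. After n steps: t(n) = t(0)·2ⁿ = 5·2ⁿ.

t(n) = 5·2ⁿ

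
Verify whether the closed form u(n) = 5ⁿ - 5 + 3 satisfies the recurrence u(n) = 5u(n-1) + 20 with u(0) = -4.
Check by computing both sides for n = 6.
From the recurrence with u(0) = -4:
  u(0) = -4, u(1) = 0, u(2) = 20, u(3) = 120, u(4) = 620, u(5) = 3120, u(6) = 15620
  so the recurrence gives u(6) = 15620.
From the proposed closed form u(n) = 5ⁿ - 5 + 3:
  u(6) = 15623.
The recurrence gives 15620 but the closed form gives 15623, so the closed form does not satisfy the recurrence.

No, the closed form is incorrect.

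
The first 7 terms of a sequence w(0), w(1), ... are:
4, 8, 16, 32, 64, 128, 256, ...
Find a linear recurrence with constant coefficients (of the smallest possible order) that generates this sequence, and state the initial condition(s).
Look for the lowest-order linear relation among consecutive terms.
Observation: each term is 2× the previous.
Check at n=2: 2·8 = 16. ✓

w(n) = 2 × w(n-1), w(0) = 4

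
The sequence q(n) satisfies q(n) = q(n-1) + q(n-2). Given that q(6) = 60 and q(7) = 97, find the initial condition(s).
Work backwards using q(k) = q(k+2) - q(k+1):
q(5) = q(7) - q(6) = 97 - 60 = 37
q(4) = q(6) - q(5) = 60 - 37 = 23
q(3) = q(5) - q(4) = 37 - 23 = 14
q(2) = q(4) - q(3) = 23 - 14 = 9
q(1) = q(3) - q(2) = 14 - 9 = 5
q(0) = q(2) - q(1) = 9 - 5 = 4

q(0) = 4, q(1) = 5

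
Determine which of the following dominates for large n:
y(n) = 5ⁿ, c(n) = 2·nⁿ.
Comparing growth rates:
Growth-rate hierarchy: log n ≺ any polynomial ≺ any exponential cⁿ (c>1) ≺ n! ≺ nⁿ.
super-exponential nⁿ dominates exponential base 5 asymptotically.

c(n) grows faster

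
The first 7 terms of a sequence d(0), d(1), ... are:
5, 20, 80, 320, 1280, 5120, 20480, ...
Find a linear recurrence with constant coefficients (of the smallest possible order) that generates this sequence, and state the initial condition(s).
Look for the lowest-order linear relation among consecutive terms.
Observation: each term is 4× the previous.
Check at n=2: 4·20 = 80. ✓

d(n) = 4 × d(n-1), d(0) = 5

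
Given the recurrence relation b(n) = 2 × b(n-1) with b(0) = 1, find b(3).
Computing step by step:
b(0) = 1
b(1) = 2 × 1 = 2
b(2) = 2 × 2 = 4
b(3) = 2 × 4 = 8

8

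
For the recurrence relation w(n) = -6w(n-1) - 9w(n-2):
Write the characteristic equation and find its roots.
Substitute w(n) = rⁿ and divide through by rⁿ⁻²: r² + 6r + 9 = 0
Factor: (r + 3)² = 0, so r = -3 (double root).
General solution: w(n) = (A + Bn)·(-3)ⁿ

Characteristic: r² + 6r + 9 = 0, Roots: r = -3 (double root)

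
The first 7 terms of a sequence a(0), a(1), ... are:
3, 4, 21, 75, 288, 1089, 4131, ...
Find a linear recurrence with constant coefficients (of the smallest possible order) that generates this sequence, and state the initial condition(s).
Look for the lowest-order linear relation among consecutive terms.
Observation: a(n) - 3·a(n-1) - (3)·a(n-2) = 0 holds for the shown terms, and no order-1 relation a(n) = α·a(n-1) + β fits.
Check at n=3: 3·21 + (3)·4 = 75. ✓

a(n) = 3a(n-1) + 3a(n-2), a(0) = 3, a(1) = 4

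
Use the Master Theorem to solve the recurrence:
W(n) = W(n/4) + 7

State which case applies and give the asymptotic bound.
Master Theorem template: W(n) = a·W(n/b) + f(n).
Here: a=1, b=4, f(n)=7
Compute log_b(a) = log_4(1) = 0.
f(n) = 7 = Θ(1). Case 2: W(n) = Θ(log n).

Case 2: W(n) = Θ(log n)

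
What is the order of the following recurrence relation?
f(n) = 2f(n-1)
The order is the largest lag k for which f(n-k) appears. Here the deepest term is f(n-1), so the order is 1.

Order 1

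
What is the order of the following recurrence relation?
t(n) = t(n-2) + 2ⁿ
The order is the largest lag k for which t(n-k) appears. Here the deepest term is t(n-2) (the 2ⁿ term is non-homogeneous and does not affect the order), so the order is 2.

Order 2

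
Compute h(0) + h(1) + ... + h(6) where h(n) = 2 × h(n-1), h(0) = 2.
Computing the sequence terms: 2, 4, 8, 16, 32, 64, 128
Adding these values together:

254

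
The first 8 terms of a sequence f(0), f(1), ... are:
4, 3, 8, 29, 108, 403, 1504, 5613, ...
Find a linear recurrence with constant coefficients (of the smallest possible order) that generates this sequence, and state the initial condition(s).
Look for the lowest-order linear relation among consecutive terms.
Observation: f(n) - 4·f(n-1) - (-1)·f(n-2) = 0 holds for the shown terms, and no order-1 relation f(n) = α·f(n-1) + β fits.
Check at n=3: 4·8 + (-1)·3 = 29. ✓

f(n) = 4f(n-1) - f(n-2), f(0) = 4, f(1) = 3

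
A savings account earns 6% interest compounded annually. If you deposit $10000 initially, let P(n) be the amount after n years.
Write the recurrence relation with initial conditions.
Each year the balance grows by 6%, i.e. is multiplied by 1 + 6/100 = 1.06, so P(n) = 1.06 × P(n-1). The initial deposit gives P(0) = 10000.
Unrolling gives the closed form P(n) = 10000 × (1.06)ⁿ.

P(n) = 1.06 × P(n-1), P(0) = 10000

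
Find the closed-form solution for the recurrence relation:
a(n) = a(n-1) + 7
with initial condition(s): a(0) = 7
Recurrence: a(n) = a(n-1) + 7, initial: a(0) = 7.
Each step adds 7, so a(n) = a(0) + 7n = 7n + 7.

a(n) = 7n + 7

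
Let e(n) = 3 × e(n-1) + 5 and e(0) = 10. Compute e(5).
Computing step by step:
e(0) = 10
e(1) = 3 × 10 + 5 = 35
e(2) = 3 × 35 + 5 = 110
e(3) = 3 × 110 + 5 = 335
e(4) = 3 × 335 + 5 = 1010
e(5) = 3 × 1010 + 5 = 3035

3035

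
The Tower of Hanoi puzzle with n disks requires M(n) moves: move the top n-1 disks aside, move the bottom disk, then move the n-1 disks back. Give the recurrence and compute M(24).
Moving n disks = move the top n-1 disks aside (M(n-1) moves) + move the largest disk (1 move) + move the n-1 disks back on top (M(n-1) moves), so M(n) = 2M(n-1) + 1, with M(1) = 1 (a single disk takes one move).
First terms: 1, 3, 7, 15, 31, 63, … — each is one less than a power of 2. Indeed M(n) + 1 = 2(M(n-1) + 1) with M(1) + 1 = 2, so M(n) + 1 = 2ⁿ and M(n) = 2ⁿ - 1.
Hence M(24) = 2^24 - 1 = 16777216 - 1 = 16777215.

M(n) = 2M(n-1) + 1, M(1) = 1; M(24) = 16777215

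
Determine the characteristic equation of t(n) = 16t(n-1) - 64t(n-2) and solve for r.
Substitute t(n) = rⁿ and divide through by rⁿ⁻²: r² - 16r + 64 = 0
Factor: (r - 8)² = 0, so r = 8 (double root).
General solution: t(n) = (A + Bn)·8ⁿ

Characteristic: r² - 16r + 64 = 0, Roots: r = 8 (double root)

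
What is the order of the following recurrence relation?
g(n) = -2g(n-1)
The order is the largest lag k for which g(n-k) appears. Here the deepest term is g(n-1), so the order is 1.

Order 1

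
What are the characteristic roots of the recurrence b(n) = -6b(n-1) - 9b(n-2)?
Substitute b(n) = rⁿ and divide through by rⁿ⁻²: r² + 6r + 9 = 0
Factor: (r + 3)² = 0, so r = -3 (double root).
General solution: b(n) = (A + Bn)·(-3)ⁿ

Characteristic: r² + 6r + 9 = 0, Roots: r = -3 (double root)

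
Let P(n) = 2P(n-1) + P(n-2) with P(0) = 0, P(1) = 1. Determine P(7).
Computing the sequence terms:
0, 1, 2, 5, 12, 29, 70, 169

169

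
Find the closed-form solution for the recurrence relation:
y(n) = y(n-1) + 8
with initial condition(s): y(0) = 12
Recurrence: y(n) = y(n-1) + 8, initial: y(0) = 12.
Each step adds 8, so y(n) = y(0) + 8n = 8n + 12.

y(n) = 8n + 12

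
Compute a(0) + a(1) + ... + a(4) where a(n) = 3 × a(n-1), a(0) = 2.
Computing the sequence terms: 2, 6, 18, 54, 162
Adding these values together:

242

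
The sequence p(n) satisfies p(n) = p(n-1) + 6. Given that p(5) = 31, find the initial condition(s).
p(5) = p(0) + 5·6, so p(0) = 31 - 30 = 1.

p(0) = 1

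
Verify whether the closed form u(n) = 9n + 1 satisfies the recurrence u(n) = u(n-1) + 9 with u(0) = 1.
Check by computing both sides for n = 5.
From the recurrence with u(0) = 1:
  u(0) = 1, u(1) = 10, u(2) = 19, u(3) = 28, u(4) = 37, u(5) = 46
  so the recurrence gives u(5) = 46.
From the proposed closed form u(n) = 9n + 1:
  u(5) = 46.
Both sides give 46 at n = 5, and the initial condition(s) match, so the closed form is consistent.

Yes, the closed form is correct.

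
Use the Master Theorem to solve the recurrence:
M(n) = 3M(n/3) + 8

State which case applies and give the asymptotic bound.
Master Theorem template: M(n) = a·M(n/b) + f(n).
Here: a=3, b=3, f(n)=8
Compute log_b(a) = log_3(3) = 1.
f(n) = 8 = O(n^(1-ε)) with ε = 1. Case 1: M(n) = Θ(n^log_b(a)) = Θ(n).

Case 1: M(n) = Θ(n)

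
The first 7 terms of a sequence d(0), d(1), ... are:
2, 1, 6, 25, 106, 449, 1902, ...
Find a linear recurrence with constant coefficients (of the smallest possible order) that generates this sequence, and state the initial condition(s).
Look for the lowest-order linear relation among consecutive terms.
Observation: d(n) - 4·d(n-1) - (1)·d(n-2) = 0 holds for the shown terms, and no order-1 relation d(n) = α·d(n-1) + β fits.
Check at n=3: 4·6 + (1)·1 = 25. ✓

d(n) = 4d(n-1) + d(n-2), d(0) = 2, d(1) = 1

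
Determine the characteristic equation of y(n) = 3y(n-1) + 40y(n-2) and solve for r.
Substitute y(n) = rⁿ and divide through by rⁿ⁻²: r² - 3r - 40 = 0
Factor: (r - 8)(r + 5) = 0, so r = 8, -5.
General solution: y(n) = A·8ⁿ + B·(-5)ⁿ

Characteristic: r² - 3r - 40 = 0, Roots: r = 8, -5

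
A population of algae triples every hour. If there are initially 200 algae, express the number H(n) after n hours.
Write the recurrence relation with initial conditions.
Each hour multiplies the count by 3, so the count after n hours depends only on the count after n-1 hours: H(n) = 3 × H(n-1). The starting count gives H(0) = 200.
Unrolling n times gives the closed form H(n) = 200 × 3ⁿ.

H(n) = 3 × H(n-1), H(0) = 200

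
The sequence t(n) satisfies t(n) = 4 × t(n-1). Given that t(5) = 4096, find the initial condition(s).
In general t(n) = 4ⁿ · t(0). At n = 5: t(0) = t(5) / 4^5 = 4096 / 1024 = 4.

t(0) = 4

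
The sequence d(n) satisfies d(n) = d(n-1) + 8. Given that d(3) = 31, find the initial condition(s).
d(3) = d(0) + 3·8, so d(0) = 31 - 24 = 7.

d(0) = 7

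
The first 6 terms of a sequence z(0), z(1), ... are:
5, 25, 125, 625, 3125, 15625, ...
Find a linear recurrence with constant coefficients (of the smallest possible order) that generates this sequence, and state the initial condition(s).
Look for the lowest-order linear relation among consecutive terms.
Observation: each term is 5× the previous.
Check at n=2: 5·25 = 125. ✓

z(n) = 5 × z(n-1), z(0) = 5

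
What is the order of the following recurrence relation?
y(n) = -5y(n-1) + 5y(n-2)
The order is the largest lag k for which y(n-k) appears. Here the deepest term is y(n-2), so the order is 2.

Order 2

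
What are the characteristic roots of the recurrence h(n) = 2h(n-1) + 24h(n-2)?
Substitute h(n) = rⁿ and divide through by rⁿ⁻²: r² - 2r - 24 = 0
Factor: (r + 4)(r - 6) = 0, so r = -4, 6.
General solution: h(n) = A·(-4)ⁿ + B·6ⁿ

Characteristic: r² - 2r - 24 = 0, Roots: r = -4, 6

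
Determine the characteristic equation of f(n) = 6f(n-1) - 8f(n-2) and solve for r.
Substitute f(n) = rⁿ and divide through by rⁿ⁻²: r² - 6r + 8 = 0
Factor: (r - 2)(r - 4) = 0, so r = 2, 4.
General solution: f(n) = A·2ⁿ + B·4ⁿ

Characteristic: r² - 6r + 8 = 0, Roots: r = 2, 4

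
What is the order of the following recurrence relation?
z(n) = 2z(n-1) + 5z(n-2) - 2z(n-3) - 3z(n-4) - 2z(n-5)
The order is the largest lag k for which z(n-k) appears. Here the deepest term is z(n-5), so the order is 5.

Order 5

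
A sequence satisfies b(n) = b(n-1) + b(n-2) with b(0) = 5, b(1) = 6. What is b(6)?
Computing the sequence terms:
5, 6, 11, 17, 28, 45, 73

73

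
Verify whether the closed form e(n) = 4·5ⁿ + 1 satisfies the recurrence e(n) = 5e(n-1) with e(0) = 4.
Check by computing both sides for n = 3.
From the recurrence with e(0) = 4:
  e(0) = 4, e(1) = 20, e(2) = 100, e(3) = 500
  so the recurrence gives e(3) = 500.
From the proposed closed form e(n) = 4·5ⁿ + 1:
  e(3) = 501.
The recurrence gives 500 but the closed form gives 501, so the closed form does not satisfy the recurrence.

No, the closed form is incorrect.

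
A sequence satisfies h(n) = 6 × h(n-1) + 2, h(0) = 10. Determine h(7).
Computing step by step:
h(0) = 10
h(1) = 6 × 10 + 2 = 62
h(2) = 6 × 62 + 2 = 374
h(3) = 6 × 374 + 2 = 2246
h(4) = 6 × 2246 + 2 = 13478
h(5) = 6 × 13478 + 2 = 80870
h(6) = 6 × 80870 + 2 = 485222
h(7) = 6 × 485222 + 2 = 2911334

2911334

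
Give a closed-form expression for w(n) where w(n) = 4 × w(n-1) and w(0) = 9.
Recurrence: w(n) = 4 × w(n-1), initial: w(0) = 9.
Each term is 4 times the previous, so this is geometric with ratio 4. After n steps: w(n) = w(0)·4ⁿ = 9·4ⁿ.

w(n) = 9·4ⁿ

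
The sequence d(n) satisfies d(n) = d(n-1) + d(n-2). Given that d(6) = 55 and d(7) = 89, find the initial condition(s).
Work backwards using d(k) = d(k+2) - d(k+1):
d(5) = d(7) - d(6) = 89 - 55 = 34
d(4) = d(6) - d(5) = 55 - 34 = 21
d(3) = d(5) - d(4) = 34 - 21 = 13
d(2) = d(4) - d(3) = 21 - 13 = 8
d(1) = d(3) - d(2) = 13 - 8 = 5
d(0) = d(2) - d(1) = 8 - 5 = 3

d(0) = 3, d(1) = 5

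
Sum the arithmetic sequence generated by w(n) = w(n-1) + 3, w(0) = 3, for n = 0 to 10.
Computing the sequence terms: 3, 6, 9, 12, 15, 18, 21, 24, 27, 30, 33
Adding these values together:

198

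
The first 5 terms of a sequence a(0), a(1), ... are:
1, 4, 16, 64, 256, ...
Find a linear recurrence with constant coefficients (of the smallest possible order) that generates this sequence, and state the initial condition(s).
Look for the lowest-order linear relation among consecutive terms.
Observation: each term is 4× the previous.
Check at n=2: 4·4 = 16. ✓

a(n) = 4 × a(n-1), a(0) = 1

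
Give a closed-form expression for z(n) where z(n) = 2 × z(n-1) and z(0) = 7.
Recurrence: z(n) = 2 × z(n-1), initial: z(0) = 7.
Each term is 2 times the previous, so this is geometric with ratio 2. After n steps: z(n) = z(0)·2ⁿ = 7·2ⁿ.

z(n) = 7·2ⁿ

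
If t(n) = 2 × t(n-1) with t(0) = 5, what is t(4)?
Computing step by step:
t(0) = 5
t(1) = 2 × 5 = 10
t(2) = 2 × 10 = 20
t(3) = 2 × 20 = 40
t(4) = 2 × 40 = 80

80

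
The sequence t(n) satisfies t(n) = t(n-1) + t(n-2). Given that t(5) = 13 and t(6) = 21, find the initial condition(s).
Work backwards using t(k) = t(k+2) - t(k+1):
t(4) = t(6) - t(5) = 21 - 13 = 8
t(3) = t(5) - t(4) = 13 - 8 = 5
t(2) = t(4) - t(3) = 8 - 5 = 3
t(1) = t(3) - t(2) = 5 - 3 = 2
t(0) = t(2) - t(1) = 3 - 2 = 1

t(0) = 1, t(1) = 2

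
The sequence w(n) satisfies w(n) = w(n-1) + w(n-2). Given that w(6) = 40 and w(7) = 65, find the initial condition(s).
Work backwards using w(k) = w(k+2) - w(k+1):
w(5) = w(7) - w(6) = 65 - 40 = 25
w(4) = w(6) - w(5) = 40 - 25 = 15
w(3) = w(5) - w(4) = 25 - 15 = 10
w(2) = w(4) - w(3) = 15 - 10 = 5
w(1) = w(3) - w(2) = 10 - 5 = 5
w(0) = w(2) - w(1) = 5 - 5 = 0

w(0) = 0, w(1) = 5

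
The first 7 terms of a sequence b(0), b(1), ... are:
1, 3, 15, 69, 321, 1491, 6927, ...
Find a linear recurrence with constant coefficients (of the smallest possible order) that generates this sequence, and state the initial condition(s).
Look for the lowest-order linear relation among consecutive terms.
Observation: b(n) - 4·b(n-1) - (3)·b(n-2) = 0 holds for the shown terms, and no order-1 relation b(n) = α·b(n-1) + β fits.
Check at n=3: 4·15 + (3)·3 = 69. ✓

b(n) = 4b(n-1) + 3b(n-2), b(0) = 1, b(1) = 3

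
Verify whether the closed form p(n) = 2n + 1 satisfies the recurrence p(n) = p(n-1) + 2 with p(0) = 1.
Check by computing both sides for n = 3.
From the recurrence with p(0) = 1:
  p(0) = 1, p(1) = 3, p(2) = 5, p(3) = 7
  so the recurrence gives p(3) = 7.
From the proposed closed form p(n) = 2n + 1:
  p(3) = 7.
Both sides give 7 at n = 3, and the initial condition(s) match, so the closed form is consistent.

Yes, the closed form is correct.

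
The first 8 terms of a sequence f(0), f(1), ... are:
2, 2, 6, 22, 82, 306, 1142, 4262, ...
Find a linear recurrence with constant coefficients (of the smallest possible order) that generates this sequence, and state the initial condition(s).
Look for the lowest-order linear relation among consecutive terms.
Observation: f(n) - 4·f(n-1) - (-1)·f(n-2) = 0 holds for the shown terms, and no order-1 relation f(n) = α·f(n-1) + β fits.
Check at n=3: 4·6 + (-1)·2 = 22. ✓

f(n) = 4f(n-1) - f(n-2), f(0) = 2, f(1) = 2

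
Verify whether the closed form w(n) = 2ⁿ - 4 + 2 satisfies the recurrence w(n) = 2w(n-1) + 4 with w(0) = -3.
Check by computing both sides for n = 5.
From the recurrence with w(0) = -3:
  w(0) = -3, w(1) = -2, w(2) = 0, w(3) = 4, w(4) = 12, w(5) = 28
  so the recurrence gives w(5) = 28.
From the proposed closed form w(n) = 2ⁿ - 4 + 2:
  w(5) = 30.
The recurrence gives 28 but the closed form gives 30, so the closed form does not satisfy the recurrence.

No, the closed form is incorrect.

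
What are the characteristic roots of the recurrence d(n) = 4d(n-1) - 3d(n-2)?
Substitute d(n) = rⁿ and divide through by rⁿ⁻²: r² - 4r + 3 = 0
Factor: (r - 3)(r - 1) = 0, so r = 3, 1.
General solution: d(n) = A·3ⁿ + B·1ⁿ

Characteristic: r² - 4r + 3 = 0, Roots: r = 3, 1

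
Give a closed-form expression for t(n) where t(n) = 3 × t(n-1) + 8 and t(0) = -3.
Recurrence: t(n) = 3 × t(n-1) + 8, initial: t(0) = -3.
Try t(n) = A·3ⁿ + C. Substituting: A·3ⁿ + C = 3(A·3ⁿ⁻¹ + C) + 8 = A·3ⁿ + 3C + 8, so C = 3C + 8, giving C = -4. Then t(0) = A - 4 = -3 gives A = 1.

t(n) = 3ⁿ - 4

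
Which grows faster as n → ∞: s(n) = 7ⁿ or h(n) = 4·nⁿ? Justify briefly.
Comparing growth rates:
Growth-rate hierarchy: log n ≺ any polynomial ≺ any exponential cⁿ (c>1) ≺ n! ≺ nⁿ.
super-exponential nⁿ dominates exponential base 7 asymptotically.

h(n) grows faster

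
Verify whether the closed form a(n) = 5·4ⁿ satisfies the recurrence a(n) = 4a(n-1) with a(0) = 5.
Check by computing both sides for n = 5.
From the recurrence with a(0) = 5:
  a(0) = 5, a(1) = 20, a(2) = 80, a(3) = 320, a(4) = 1280, a(5) = 5120
  so the recurrence gives a(5) = 5120.
From the proposed closed form a(n) = 5·4ⁿ:
  a(5) = 5120.
Both sides give 5120 at n = 5, and the initial condition(s) match, so the closed form is consistent.

Yes, the closed form is correct.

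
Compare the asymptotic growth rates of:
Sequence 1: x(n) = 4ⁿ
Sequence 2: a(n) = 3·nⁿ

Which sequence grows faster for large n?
Comparing growth rates:
Growth-rate hierarchy: log n ≺ any polynomial ≺ any exponential cⁿ (c>1) ≺ n! ≺ nⁿ.
super-exponential nⁿ dominates exponential base 4 asymptotically.

a(n) grows faster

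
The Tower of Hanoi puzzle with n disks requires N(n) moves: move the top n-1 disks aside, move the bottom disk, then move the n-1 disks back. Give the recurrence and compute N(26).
Moving n disks = move the top n-1 disks aside (N(n-1) moves) + move the largest disk (1 move) + move the n-1 disks back on top (N(n-1) moves), so N(n) = 2N(n-1) + 1, with N(1) = 1 (a single disk takes one move).
First terms: 1, 3, 7, 15, 31, 63, … — each is one less than a power of 2. Indeed N(n) + 1 = 2(N(n-1) + 1) with N(1) + 1 = 2, so N(n) + 1 = 2ⁿ and N(n) = 2ⁿ - 1.
Hence N(26) = 2^26 - 1 = 67108864 - 1 = 67108863.

N(n) = 2N(n-1) + 1, N(1) = 1; N(26) = 67108863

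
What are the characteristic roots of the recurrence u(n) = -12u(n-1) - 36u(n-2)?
Substitute u(n) = rⁿ and divide through by rⁿ⁻²: r² + 12r + 36 = 0
Factor: (r + 6)² = 0, so r = -6 (double root).
General solution: u(n) = (A + Bn)·(-6)ⁿ

Characteristic: r² + 12r + 36 = 0, Roots: r = -6 (double root)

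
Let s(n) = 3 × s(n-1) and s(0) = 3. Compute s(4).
Computing step by step:
s(0) = 3
s(1) = 3 × 3 = 9
s(2) = 3 × 9 = 27
s(3) = 3 × 27 = 81
s(4) = 3 × 81 = 243

243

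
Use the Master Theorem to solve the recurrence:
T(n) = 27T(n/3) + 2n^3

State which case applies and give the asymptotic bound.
Master Theorem template: T(n) = a·T(n/b) + f(n).
Here: a=27, b=3, f(n)=2n^3
Compute log_b(a) = log_3(27) = 3.
f(n) = 2n^3 = Θ(n^3). Case 2: T(n) = Θ(n^3 log n).

Case 2: T(n) = Θ(n^3 log n)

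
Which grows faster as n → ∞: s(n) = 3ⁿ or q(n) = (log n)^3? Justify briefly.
Comparing growth rates:
Growth-rate hierarchy: log n ≺ any polynomial ≺ any exponential cⁿ (c>1) ≺ n! ≺ nⁿ.
exponential base 3 dominates polylogarithmic (log n)^3 asymptotically.

s(n) grows faster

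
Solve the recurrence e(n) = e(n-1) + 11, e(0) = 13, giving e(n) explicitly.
Recurrence: e(n) = e(n-1) + 11, initial: e(0) = 13.
Each step adds 11, so e(n) = e(0) + 11n = 11n + 13.

e(n) = 11n + 13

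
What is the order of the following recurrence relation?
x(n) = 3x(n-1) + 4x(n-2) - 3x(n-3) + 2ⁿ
The order is the largest lag k for which x(n-k) appears. Here the deepest term is x(n-3) (the 2ⁿ term is non-homogeneous and does not affect the order), so the order is 3.

Order 3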